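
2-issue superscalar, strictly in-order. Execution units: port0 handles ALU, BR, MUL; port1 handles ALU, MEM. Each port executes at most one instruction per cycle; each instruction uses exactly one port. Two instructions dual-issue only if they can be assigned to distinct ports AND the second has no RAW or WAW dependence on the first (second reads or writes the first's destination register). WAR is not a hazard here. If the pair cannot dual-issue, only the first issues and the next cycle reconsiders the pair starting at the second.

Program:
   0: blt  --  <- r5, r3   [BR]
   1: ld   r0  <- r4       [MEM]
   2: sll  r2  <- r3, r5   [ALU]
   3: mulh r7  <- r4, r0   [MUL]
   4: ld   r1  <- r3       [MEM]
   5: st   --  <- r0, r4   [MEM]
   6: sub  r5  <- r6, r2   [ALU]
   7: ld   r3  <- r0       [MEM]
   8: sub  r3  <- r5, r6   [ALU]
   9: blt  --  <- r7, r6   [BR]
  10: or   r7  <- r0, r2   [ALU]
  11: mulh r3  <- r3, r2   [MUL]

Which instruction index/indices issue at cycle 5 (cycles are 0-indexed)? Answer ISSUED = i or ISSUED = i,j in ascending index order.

t=0 i0,i1:blt.BR+ld.MEM ; dual
t=1 i2,i3:sll.ALU+mulh.MUL ; dual
t=2 i4:ld.MEM ; no-port MEM/MEM
t=3 i5,i6:st.MEM+sub.ALU ; dual
t=4 i7:ld.MEM ; WAW r3
t=5 i8,i9:sub.ALU+blt.BR ; dual
t=6 i10,i11:or.ALU+mulh.MUL ; dual

ISSUED = 8,9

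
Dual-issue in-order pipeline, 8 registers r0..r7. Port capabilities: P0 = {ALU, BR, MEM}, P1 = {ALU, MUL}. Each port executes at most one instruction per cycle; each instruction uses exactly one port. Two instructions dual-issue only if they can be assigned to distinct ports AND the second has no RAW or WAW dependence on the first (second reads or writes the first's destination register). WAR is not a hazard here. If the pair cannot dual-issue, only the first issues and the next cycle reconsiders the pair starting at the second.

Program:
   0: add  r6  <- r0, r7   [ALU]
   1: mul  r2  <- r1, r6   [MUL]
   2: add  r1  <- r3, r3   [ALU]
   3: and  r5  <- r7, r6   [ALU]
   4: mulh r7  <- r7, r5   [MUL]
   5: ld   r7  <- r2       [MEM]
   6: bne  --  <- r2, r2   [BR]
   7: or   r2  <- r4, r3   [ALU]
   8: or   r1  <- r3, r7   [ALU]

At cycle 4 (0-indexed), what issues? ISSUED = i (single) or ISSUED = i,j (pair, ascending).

ISSUED = 5

#0 head=0: add.ALU i0 RAW r6
#1 head=1: mul.MUL+add.ALU i1+i2 dual
#2 head=3: and.ALU i3 RAW r5
#3 head=4: mulh.MUL i4 WAW r7
#4 head=5: ld.MEM i5 no-port MEM/BR
#5 head=6: bne.BR+or.ALU i6+i7 dual
#6 head=8: or.ALU i8 tail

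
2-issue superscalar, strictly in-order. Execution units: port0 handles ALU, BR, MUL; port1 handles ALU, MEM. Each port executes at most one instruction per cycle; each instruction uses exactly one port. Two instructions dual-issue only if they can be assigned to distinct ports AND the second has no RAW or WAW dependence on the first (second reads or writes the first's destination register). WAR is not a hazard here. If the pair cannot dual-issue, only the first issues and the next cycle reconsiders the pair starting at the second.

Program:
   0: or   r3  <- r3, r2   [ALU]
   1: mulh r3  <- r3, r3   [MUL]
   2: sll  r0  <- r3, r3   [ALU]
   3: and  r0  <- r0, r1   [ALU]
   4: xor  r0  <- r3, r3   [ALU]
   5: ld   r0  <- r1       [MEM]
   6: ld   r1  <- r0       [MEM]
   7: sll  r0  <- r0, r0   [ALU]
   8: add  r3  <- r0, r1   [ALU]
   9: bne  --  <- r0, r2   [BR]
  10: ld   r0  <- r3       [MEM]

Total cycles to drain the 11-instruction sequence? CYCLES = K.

CYCLES = 9

t=0 i0:or ; RAW+WAW r3
t=1 i1:mulh ; RAW r3
t=2 i2:sll ; RAW+WAW r0
t=3 i3:and ; WAW r0
t=4 i4:xor ; WAW r0
t=5 i5:ld ; no-port MEM/MEM
t=6 i6/i7:ld sll ; dual
t=7 i8/i9:add bne ; dual
t=8 i10:ld ; tail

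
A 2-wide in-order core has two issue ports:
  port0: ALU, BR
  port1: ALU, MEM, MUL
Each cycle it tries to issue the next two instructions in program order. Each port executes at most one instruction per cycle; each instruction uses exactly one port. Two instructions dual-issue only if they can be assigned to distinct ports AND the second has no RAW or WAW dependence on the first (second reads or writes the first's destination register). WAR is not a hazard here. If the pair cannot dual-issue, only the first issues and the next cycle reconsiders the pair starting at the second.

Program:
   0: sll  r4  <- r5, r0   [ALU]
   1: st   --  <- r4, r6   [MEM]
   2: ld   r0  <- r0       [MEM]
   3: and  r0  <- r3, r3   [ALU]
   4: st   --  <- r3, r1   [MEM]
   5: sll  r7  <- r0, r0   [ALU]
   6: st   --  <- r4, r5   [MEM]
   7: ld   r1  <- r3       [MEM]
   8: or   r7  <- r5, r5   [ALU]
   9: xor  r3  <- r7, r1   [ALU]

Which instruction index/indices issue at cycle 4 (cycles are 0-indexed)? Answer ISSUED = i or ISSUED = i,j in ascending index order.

[0] i0  sll.ALU  -- RAW r4
[1] i1  st.MEM  -- no-port MEM/MEM
[2] i2  ld.MEM  -- WAW r0
[3] i3/i4  and.ALU;st.MEM  -- dual
[4] i5/i6  sll.ALU;st.MEM  -- dual
[5] i7/i8  ld.MEM;or.ALU  -- dual
[6] i9  xor.ALU  -- tail

ISSUED = 5,6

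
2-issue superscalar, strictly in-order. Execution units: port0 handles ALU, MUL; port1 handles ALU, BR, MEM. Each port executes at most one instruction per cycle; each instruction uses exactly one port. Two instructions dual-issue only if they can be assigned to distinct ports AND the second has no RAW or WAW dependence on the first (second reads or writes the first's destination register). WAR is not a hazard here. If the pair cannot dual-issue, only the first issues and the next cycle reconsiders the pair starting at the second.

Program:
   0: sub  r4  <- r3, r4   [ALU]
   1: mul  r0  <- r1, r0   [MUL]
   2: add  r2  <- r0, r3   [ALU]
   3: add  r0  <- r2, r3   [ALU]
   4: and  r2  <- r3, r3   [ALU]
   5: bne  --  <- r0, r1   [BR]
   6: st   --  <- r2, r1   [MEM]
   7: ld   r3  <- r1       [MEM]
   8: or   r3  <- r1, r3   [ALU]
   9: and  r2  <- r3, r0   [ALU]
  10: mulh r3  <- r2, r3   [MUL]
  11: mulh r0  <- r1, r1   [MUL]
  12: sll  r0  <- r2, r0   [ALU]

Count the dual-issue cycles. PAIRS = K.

c0: i0&i1 sub.ALU/mul.MUL  dual
c1: i2 add.ALU  RAW r2
c2: i3&i4 add.ALU/and.ALU  dual
c3: i5 bne.BR  no-port BR/MEM
c4: i6 st.MEM  no-port MEM/MEM
c5: i7 ld.MEM  RAW+WAW r3
c6: i8 or.ALU  RAW r3
c7: i9 and.ALU  RAW r2
c8: i10 mulh.MUL  no-port MUL/MUL
c9: i11 mulh.MUL  RAW+WAW r0
c10: i12 sll.ALU  tail

PAIRS = 2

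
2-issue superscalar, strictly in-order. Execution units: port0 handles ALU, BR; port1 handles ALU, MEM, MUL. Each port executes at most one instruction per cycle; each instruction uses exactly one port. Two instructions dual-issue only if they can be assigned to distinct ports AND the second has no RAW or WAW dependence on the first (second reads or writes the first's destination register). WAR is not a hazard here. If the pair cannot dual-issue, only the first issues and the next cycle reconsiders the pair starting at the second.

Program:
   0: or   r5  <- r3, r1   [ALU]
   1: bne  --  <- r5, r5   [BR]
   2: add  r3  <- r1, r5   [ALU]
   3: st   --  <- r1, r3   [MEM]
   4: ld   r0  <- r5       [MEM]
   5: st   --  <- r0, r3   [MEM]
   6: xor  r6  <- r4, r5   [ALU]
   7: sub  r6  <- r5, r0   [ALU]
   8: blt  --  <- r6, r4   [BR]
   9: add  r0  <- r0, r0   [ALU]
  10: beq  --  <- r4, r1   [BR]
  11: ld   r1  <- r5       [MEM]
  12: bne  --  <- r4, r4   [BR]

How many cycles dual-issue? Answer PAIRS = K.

PAIRS = 4

[0] i0  or.ALU  -- RAW r5
[1] i1/i2  bne.BR;add.ALU  -- dual
[2] i3  st.MEM  -- no-port MEM/MEM
[3] i4  ld.MEM  -- no-port MEM/MEM
[4] i5/i6  st.MEM;xor.ALU  -- dual
[5] i7  sub.ALU  -- RAW r6
[6] i8/i9  blt.BR;add.ALU  -- dual
[7] i10/i11  beq.BR;ld.MEM  -- dual
[8] i12  bne.BR  -- tail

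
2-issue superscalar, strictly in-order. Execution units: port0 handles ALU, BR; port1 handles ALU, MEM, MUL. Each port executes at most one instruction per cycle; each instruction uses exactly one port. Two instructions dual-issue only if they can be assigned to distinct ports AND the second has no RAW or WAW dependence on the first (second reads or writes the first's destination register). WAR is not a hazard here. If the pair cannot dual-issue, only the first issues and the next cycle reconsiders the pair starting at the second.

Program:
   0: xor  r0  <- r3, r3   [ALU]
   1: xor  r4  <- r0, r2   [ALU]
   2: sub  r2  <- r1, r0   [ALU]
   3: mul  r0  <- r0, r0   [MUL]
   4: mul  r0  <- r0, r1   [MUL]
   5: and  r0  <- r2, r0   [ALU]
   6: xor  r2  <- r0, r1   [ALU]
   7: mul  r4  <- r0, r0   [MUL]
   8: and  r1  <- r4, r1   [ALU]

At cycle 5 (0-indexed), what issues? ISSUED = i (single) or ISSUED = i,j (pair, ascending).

t=0 i0:xor.ALU ; RAW r0
t=1 i1,i2:xor.ALU sub.ALU ; pair
t=2 i3:mul.MUL ; no-port MUL/MUL
t=3 i4:mul.MUL ; RAW+WAW r0
t=4 i5:and.ALU ; RAW r0
t=5 i6,i7:xor.ALU mul.MUL ; pair
t=6 i8:and.ALU ; tail

ISSUED = 6,7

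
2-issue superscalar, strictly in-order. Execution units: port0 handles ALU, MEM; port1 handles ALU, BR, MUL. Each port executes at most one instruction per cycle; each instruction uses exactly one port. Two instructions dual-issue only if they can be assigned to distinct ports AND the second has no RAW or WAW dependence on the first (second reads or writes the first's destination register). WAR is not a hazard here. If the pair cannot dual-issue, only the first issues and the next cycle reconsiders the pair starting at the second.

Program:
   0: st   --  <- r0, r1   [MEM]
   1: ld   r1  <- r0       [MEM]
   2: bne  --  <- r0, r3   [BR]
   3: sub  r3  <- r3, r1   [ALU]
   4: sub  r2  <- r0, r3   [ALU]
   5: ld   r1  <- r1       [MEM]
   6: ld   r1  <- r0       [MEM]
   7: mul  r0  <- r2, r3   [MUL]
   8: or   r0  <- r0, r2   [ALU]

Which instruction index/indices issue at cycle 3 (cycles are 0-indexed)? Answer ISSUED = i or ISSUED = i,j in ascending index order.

ISSUED = 4,5

  cy0 -> i0 (st) no-port MEM/MEM
  cy1 -> i1,i2 (ld bne) pair
  cy2 -> i3 (sub) RAW r3
  cy3 -> i4,i5 (sub ld) pair
  cy4 -> i6,i7 (ld mul) pair
  cy5 -> i8 (or) tail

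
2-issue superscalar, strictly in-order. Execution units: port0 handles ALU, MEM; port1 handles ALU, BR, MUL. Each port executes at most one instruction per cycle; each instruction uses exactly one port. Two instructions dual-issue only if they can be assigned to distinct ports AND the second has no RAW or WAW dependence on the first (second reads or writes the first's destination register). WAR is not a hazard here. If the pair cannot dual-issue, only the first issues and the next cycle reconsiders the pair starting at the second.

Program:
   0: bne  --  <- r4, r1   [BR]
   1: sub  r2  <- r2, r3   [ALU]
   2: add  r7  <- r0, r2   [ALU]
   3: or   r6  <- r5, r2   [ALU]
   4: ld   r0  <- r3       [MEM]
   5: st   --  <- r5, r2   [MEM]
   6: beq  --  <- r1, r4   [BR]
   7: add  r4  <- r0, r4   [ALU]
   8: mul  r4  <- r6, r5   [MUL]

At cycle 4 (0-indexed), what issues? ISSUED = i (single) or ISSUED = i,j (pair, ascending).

ISSUED = 7

#0 head=0: bne.BR;sub.ALU i0+i1 2-wide
#1 head=2: add.ALU;or.ALU i2+i3 2-wide
#2 head=4: ld.MEM i4 no-port MEM/MEM
#3 head=5: st.MEM;beq.BR i5+i6 2-wide
#4 head=7: add.ALU i7 WAW r4
#5 head=8: mul.MUL i8 tail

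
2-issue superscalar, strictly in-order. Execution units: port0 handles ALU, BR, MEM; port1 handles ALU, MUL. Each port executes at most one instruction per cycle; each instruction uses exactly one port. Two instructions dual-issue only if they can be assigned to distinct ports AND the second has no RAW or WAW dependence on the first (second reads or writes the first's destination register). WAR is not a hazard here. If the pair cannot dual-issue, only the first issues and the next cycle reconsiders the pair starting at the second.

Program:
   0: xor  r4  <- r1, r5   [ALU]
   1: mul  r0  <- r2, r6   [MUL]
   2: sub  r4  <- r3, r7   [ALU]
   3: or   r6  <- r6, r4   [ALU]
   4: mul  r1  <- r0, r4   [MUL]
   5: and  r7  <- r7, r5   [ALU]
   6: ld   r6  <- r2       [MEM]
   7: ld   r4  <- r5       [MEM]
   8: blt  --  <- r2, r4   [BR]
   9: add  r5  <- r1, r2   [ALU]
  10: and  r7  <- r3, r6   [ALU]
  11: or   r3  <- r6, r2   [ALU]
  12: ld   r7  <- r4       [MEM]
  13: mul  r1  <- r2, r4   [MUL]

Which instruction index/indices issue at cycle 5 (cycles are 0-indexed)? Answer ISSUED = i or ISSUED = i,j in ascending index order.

c0: i0,i1 xor;mul  dual
c1: i2 sub  RAW r4
c2: i3,i4 or;mul  dual
c3: i5,i6 and;ld  dual
c4: i7 ld  no-port MEM/BR
c5: i8,i9 blt;add  dual
c6: i10,i11 and;or  dual
c7: i12,i13 ld;mul  dual

ISSUED = 8,9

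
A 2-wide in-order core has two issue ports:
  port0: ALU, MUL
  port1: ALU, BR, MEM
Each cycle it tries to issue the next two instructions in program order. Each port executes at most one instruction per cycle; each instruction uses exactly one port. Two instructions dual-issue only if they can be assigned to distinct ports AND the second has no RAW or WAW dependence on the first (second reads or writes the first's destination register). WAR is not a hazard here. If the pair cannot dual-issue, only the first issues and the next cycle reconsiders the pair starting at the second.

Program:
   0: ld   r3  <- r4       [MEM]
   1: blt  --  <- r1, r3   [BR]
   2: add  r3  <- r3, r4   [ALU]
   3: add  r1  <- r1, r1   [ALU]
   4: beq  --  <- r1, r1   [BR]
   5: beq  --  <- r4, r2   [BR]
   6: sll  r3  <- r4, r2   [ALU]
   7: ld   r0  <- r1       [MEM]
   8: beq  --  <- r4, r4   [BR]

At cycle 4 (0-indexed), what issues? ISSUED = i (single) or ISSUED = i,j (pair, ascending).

t=0 i0:ld.MEM ; no-port MEM/BR
t=1 i1,i2:blt.BR add.ALU ; dual
t=2 i3:add.ALU ; RAW r1
t=3 i4:beq.BR ; no-port BR/BR
t=4 i5,i6:beq.BR sll.ALU ; dual
t=5 i7:ld.MEM ; no-port MEM/BR
t=6 i8:beq.BR ; tail

ISSUED = 5,6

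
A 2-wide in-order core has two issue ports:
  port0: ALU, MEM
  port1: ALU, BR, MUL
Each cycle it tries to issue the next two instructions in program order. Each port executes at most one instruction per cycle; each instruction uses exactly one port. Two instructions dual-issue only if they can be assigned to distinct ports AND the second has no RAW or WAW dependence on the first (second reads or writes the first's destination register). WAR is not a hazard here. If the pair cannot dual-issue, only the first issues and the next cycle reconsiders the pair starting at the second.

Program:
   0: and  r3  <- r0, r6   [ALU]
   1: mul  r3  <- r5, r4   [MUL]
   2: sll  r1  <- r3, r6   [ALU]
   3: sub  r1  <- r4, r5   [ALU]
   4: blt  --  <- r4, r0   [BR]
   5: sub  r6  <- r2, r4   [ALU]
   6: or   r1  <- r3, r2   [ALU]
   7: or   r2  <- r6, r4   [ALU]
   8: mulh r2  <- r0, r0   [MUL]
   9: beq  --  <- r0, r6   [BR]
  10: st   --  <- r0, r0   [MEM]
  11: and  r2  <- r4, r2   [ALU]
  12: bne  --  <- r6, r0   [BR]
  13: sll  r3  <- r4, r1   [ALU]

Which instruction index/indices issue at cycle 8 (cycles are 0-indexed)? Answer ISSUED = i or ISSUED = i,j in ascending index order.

0. and.ALU @i0  | WAW r3
1. mul.MUL @i1  | RAW r3
2. sll.ALU @i2  | WAW r1
3. sub.ALU blt.BR @i3/i4  | dual
4. sub.ALU or.ALU @i5/i6  | dual
5. or.ALU @i7  | WAW r2
6. mulh.MUL @i8  | no-port MUL/BR
7. beq.BR st.MEM @i9/i10  | dual
8. and.ALU bne.BR @i11/i12  | dual
9. sll.ALU @i13  | tail

ISSUED = 11,12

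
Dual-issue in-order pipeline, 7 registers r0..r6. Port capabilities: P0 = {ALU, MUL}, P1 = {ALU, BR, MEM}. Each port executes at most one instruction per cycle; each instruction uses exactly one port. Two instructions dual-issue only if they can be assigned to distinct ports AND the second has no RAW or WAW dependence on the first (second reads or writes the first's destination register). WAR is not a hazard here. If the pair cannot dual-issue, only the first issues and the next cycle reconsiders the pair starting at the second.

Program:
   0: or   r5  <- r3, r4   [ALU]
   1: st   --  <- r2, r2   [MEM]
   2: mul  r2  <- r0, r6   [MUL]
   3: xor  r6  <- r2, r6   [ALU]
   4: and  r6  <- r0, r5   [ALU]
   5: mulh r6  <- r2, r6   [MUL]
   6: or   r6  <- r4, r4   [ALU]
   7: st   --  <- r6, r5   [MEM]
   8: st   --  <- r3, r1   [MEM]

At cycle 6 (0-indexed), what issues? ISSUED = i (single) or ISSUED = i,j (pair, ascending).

0. or.ALU;st.MEM @i0+i1  | 2-wide
1. mul.MUL @i2  | RAW r2
2. xor.ALU @i3  | WAW r6
3. and.ALU @i4  | RAW+WAW r6
4. mulh.MUL @i5  | WAW r6
5. or.ALU @i6  | RAW r6
6. st.MEM @i7  | no-port MEM/MEM
7. st.MEM @i8  | tail

ISSUED = 7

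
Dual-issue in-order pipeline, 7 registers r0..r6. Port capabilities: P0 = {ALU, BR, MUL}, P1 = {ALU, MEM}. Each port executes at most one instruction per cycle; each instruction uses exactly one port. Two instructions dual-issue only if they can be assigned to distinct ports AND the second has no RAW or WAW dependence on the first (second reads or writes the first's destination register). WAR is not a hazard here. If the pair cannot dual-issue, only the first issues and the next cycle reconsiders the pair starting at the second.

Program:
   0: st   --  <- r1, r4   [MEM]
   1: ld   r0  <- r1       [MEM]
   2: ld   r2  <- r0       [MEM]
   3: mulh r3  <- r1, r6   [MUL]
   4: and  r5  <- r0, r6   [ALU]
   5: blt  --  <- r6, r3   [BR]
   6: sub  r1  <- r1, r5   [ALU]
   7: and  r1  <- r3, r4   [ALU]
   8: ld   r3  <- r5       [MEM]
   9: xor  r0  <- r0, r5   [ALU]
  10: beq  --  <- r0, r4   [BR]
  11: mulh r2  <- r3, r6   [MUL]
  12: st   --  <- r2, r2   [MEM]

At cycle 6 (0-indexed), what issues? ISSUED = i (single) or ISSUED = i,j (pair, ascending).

  cy0 -> i0 (st.MEM) no-port MEM/MEM
  cy1 -> i1 (ld.MEM) no-port MEM/MEM
  cy2 -> i2,i3 (ld.MEM;mulh.MUL) 2-wide
  cy3 -> i4,i5 (and.ALU;blt.BR) 2-wide
  cy4 -> i6 (sub.ALU) WAW r1
  cy5 -> i7,i8 (and.ALU;ld.MEM) 2-wide
  cy6 -> i9 (xor.ALU) RAW r0
  cy7 -> i10 (beq.BR) no-port BR/MUL
  cy8 -> i11 (mulh.MUL) RAW r2
  cy9 -> i12 (st.MEM) tail

ISSUED = 9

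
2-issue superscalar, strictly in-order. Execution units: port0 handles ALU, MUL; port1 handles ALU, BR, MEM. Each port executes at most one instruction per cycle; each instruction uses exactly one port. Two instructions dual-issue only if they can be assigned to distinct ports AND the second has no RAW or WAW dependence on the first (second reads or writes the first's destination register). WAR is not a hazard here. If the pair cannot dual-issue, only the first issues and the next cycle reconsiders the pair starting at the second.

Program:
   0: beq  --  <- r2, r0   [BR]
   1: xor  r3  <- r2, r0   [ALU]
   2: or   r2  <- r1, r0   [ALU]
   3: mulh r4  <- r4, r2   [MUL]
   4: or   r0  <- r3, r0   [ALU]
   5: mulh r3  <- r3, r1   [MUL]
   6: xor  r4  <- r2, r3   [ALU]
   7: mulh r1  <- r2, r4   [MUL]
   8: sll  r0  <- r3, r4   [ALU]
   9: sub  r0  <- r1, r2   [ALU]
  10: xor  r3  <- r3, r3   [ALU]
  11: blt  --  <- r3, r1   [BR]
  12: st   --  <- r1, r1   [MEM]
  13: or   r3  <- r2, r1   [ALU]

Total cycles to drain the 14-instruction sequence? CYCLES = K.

t=0 i0,i1:beq.BR+xor.ALU ; dual
t=1 i2:or.ALU ; RAW r2
t=2 i3,i4:mulh.MUL+or.ALU ; dual
t=3 i5:mulh.MUL ; RAW r3
t=4 i6:xor.ALU ; RAW r4
t=5 i7,i8:mulh.MUL+sll.ALU ; dual
t=6 i9,i10:sub.ALU+xor.ALU ; dual
t=7 i11:blt.BR ; no-port BR/MEM
t=8 i12,i13:st.MEM+or.ALU ; dual

CYCLES = 9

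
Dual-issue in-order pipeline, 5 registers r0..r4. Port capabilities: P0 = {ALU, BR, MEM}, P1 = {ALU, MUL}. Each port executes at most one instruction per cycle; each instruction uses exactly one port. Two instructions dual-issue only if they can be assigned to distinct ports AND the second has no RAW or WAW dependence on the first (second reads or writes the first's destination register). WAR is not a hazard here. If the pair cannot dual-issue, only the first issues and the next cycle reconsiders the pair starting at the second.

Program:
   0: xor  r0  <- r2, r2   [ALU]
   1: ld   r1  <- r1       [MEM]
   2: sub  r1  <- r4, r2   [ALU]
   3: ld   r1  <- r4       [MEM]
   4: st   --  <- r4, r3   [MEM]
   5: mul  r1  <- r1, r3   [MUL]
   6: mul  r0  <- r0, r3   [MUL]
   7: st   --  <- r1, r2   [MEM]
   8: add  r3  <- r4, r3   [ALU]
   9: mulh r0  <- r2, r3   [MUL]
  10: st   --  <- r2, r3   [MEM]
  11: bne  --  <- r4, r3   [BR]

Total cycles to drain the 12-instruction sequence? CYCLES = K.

[0] i0&i1  xor.ALU/ld.MEM  -- pair
[1] i2  sub.ALU  -- WAW r1
[2] i3  ld.MEM  -- no-port MEM/MEM
[3] i4&i5  st.MEM/mul.MUL  -- pair
[4] i6&i7  mul.MUL/st.MEM  -- pair
[5] i8  add.ALU  -- RAW r3
[6] i9&i10  mulh.MUL/st.MEM  -- pair
[7] i11  bne.BR  -- tail

CYCLES = 8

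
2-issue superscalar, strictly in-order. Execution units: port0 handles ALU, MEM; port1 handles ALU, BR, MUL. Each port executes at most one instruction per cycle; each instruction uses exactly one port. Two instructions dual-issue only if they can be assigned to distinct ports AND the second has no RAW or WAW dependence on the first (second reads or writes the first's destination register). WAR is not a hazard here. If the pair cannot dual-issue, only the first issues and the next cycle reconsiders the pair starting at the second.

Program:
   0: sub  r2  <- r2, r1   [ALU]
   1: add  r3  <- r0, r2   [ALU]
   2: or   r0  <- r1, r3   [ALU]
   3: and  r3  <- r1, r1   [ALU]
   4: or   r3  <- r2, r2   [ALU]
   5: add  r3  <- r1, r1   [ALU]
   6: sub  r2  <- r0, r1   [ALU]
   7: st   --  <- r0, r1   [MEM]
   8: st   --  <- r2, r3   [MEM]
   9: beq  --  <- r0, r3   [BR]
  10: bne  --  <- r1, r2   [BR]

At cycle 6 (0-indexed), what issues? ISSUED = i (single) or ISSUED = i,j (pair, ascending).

ISSUED = 8,9

[0] i0  sub.ALU  -- RAW r2
[1] i1  add.ALU  -- RAW r3
[2] i2+i3  or.ALU;and.ALU  -- pair
[3] i4  or.ALU  -- WAW r3
[4] i5+i6  add.ALU;sub.ALU  -- pair
[5] i7  st.MEM  -- no-port MEM/MEM
[6] i8+i9  st.MEM;beq.BR  -- pair
[7] i10  bne.BR  -- tail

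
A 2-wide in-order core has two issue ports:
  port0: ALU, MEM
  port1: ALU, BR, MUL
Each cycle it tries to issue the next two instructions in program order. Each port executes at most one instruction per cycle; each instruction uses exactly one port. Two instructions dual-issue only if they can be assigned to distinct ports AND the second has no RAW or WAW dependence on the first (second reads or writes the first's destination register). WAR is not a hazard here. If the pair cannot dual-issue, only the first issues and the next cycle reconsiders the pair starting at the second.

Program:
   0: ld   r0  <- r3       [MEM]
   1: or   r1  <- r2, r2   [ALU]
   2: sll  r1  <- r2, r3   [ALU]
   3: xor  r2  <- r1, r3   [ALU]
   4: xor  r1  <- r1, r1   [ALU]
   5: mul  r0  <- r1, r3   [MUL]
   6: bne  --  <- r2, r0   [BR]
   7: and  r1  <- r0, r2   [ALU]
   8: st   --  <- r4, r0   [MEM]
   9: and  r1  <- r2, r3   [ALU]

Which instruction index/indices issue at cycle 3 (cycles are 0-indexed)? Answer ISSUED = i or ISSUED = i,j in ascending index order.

ISSUED = 5

[0] i0/i1  ld or  -- 2-wide
[1] i2  sll  -- RAW r1
[2] i3/i4  xor xor  -- 2-wide
[3] i5  mul  -- no-port MUL/BR
[4] i6/i7  bne and  -- 2-wide
[5] i8/i9  st and  -- 2-wide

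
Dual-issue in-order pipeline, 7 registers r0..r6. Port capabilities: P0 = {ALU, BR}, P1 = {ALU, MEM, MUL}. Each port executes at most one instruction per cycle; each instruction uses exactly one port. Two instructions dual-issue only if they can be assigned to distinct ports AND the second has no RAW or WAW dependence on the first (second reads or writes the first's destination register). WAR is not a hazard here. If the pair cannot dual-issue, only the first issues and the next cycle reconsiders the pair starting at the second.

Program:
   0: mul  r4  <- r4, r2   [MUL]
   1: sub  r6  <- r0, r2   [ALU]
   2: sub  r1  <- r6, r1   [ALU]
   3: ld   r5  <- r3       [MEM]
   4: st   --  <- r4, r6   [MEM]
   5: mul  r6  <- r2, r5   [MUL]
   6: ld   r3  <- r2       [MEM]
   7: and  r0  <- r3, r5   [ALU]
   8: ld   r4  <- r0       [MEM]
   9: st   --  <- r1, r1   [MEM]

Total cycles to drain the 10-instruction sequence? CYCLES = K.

CYCLES = 8

0. mul.MUL;sub.ALU @i0,i1  | dual
1. sub.ALU;ld.MEM @i2,i3  | dual
2. st.MEM @i4  | no-port MEM/MUL
3. mul.MUL @i5  | no-port MUL/MEM
4. ld.MEM @i6  | RAW r3
5. and.ALU @i7  | RAW r0
6. ld.MEM @i8  | no-port MEM/MEM
7. st.MEM @i9  | tail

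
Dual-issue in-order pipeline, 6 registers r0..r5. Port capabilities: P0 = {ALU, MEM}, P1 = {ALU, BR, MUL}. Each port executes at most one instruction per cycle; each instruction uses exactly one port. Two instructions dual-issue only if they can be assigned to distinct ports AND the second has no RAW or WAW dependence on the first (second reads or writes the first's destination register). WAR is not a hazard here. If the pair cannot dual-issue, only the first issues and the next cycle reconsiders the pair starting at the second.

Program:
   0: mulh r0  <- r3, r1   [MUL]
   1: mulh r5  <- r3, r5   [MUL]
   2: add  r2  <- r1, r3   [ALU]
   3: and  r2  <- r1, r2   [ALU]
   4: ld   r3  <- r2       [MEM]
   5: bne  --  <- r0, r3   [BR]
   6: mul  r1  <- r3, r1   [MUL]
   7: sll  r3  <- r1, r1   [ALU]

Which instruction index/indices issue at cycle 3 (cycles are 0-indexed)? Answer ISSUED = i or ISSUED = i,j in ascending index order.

t=0 i0:mulh ; no-port MUL/MUL
t=1 i1+i2:mulh add ; 2-wide
t=2 i3:and ; RAW r2
t=3 i4:ld ; RAW r3
t=4 i5:bne ; no-port BR/MUL
t=5 i6:mul ; RAW r1
t=6 i7:sll ; tail

ISSUED = 4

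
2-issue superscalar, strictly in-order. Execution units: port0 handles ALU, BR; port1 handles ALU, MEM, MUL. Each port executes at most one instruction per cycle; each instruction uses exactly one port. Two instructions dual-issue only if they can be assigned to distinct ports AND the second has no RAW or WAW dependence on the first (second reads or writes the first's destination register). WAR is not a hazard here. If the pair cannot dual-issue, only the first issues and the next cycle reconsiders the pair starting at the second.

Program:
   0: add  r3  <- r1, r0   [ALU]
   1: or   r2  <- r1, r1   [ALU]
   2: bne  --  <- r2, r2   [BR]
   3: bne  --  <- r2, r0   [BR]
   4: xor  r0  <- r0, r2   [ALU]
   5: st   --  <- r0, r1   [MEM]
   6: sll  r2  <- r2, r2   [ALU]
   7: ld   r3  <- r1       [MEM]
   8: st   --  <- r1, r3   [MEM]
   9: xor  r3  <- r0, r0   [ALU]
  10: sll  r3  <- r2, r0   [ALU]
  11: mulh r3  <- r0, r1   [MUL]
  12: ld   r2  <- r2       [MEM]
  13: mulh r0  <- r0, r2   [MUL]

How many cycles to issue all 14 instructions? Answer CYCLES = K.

0. add+or @i0&i1  | dual
1. bne @i2  | no-port BR/BR
2. bne+xor @i3&i4  | dual
3. st+sll @i5&i6  | dual
4. ld @i7  | no-port MEM/MEM
5. st+xor @i8&i9  | dual
6. sll @i10  | WAW r3
7. mulh @i11  | no-port MUL/MEM
8. ld @i12  | no-port MEM/MUL
9. mulh @i13  | tail

CYCLES = 10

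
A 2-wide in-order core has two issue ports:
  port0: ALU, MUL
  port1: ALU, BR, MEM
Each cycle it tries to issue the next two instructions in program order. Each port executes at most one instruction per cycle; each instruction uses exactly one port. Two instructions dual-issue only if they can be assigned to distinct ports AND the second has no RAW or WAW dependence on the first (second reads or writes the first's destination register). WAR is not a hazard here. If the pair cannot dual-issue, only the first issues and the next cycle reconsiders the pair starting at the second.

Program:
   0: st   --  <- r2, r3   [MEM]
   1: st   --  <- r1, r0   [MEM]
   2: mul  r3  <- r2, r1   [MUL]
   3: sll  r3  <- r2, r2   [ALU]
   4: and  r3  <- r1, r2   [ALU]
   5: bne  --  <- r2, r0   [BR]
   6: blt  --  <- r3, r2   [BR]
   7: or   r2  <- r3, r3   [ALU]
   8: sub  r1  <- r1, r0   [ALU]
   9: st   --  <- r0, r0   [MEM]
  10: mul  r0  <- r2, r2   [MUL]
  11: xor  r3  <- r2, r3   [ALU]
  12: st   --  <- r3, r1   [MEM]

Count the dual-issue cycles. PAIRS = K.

PAIRS = 5

#0 head=0: st i0 no-port MEM/MEM
#1 head=1: st+mul i1/i2 2-wide
#2 head=3: sll i3 WAW r3
#3 head=4: and+bne i4/i5 2-wide
#4 head=6: blt+or i6/i7 2-wide
#5 head=8: sub+st i8/i9 2-wide
#6 head=10: mul+xor i10/i11 2-wide
#7 head=12: st i12 tail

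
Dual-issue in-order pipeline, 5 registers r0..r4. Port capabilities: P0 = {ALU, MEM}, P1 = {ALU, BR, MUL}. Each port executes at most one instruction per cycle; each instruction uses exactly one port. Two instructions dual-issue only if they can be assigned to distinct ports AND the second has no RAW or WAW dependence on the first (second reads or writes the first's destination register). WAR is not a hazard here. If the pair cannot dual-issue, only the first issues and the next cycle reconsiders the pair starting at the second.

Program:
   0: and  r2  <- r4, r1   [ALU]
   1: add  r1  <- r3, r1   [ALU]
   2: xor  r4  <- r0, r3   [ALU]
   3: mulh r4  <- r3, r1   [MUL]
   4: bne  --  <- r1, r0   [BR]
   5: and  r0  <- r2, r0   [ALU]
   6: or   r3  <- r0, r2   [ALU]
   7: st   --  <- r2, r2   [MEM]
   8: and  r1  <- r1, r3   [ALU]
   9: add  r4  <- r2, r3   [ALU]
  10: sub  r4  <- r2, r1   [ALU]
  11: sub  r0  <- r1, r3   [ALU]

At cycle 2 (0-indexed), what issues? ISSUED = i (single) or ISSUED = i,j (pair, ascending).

ISSUED = 3

[0] i0,i1  and/add  -- pair
[1] i2  xor  -- WAW r4
[2] i3  mulh  -- no-port MUL/BR
[3] i4,i5  bne/and  -- pair
[4] i6,i7  or/st  -- pair
[5] i8,i9  and/add  -- pair
[6] i10,i11  sub/sub  -- pair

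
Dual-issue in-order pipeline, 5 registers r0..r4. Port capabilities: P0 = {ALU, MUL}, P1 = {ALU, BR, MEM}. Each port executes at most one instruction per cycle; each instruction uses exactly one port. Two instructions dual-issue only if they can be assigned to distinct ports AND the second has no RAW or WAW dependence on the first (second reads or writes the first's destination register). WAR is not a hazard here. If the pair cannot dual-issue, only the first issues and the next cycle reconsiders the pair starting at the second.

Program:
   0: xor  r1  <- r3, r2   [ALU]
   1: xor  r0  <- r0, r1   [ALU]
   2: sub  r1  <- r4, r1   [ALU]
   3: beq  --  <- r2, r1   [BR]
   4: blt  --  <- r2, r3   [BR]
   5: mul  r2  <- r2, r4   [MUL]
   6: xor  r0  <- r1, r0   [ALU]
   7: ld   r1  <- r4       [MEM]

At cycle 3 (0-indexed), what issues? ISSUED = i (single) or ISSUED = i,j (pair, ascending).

#0 head=0: xor i0 RAW r1
#1 head=1: xor/sub i1/i2 pair
#2 head=3: beq i3 no-port BR/BR
#3 head=4: blt/mul i4/i5 pair
#4 head=6: xor/ld i6/i7 pair

ISSUED = 4,5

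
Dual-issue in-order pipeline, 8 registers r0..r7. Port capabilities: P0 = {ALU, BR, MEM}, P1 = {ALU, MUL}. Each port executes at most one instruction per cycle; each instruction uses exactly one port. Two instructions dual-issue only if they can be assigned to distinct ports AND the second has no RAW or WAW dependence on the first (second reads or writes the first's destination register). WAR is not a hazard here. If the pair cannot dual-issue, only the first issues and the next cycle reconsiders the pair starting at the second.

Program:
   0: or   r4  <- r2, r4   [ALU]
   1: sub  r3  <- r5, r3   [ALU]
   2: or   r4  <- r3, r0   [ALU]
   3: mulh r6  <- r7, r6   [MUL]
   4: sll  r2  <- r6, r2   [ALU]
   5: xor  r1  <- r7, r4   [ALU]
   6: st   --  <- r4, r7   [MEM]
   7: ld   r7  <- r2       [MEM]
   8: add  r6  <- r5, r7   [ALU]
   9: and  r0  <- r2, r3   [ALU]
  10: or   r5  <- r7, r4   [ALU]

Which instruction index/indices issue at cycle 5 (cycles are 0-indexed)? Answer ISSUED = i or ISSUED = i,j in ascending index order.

ISSUED = 8,9

c0: i0/i1 or/sub  2-wide
c1: i2/i3 or/mulh  2-wide
c2: i4/i5 sll/xor  2-wide
c3: i6 st  no-port MEM/MEM
c4: i7 ld  RAW r7
c5: i8/i9 add/and  2-wide
c6: i10 or  tail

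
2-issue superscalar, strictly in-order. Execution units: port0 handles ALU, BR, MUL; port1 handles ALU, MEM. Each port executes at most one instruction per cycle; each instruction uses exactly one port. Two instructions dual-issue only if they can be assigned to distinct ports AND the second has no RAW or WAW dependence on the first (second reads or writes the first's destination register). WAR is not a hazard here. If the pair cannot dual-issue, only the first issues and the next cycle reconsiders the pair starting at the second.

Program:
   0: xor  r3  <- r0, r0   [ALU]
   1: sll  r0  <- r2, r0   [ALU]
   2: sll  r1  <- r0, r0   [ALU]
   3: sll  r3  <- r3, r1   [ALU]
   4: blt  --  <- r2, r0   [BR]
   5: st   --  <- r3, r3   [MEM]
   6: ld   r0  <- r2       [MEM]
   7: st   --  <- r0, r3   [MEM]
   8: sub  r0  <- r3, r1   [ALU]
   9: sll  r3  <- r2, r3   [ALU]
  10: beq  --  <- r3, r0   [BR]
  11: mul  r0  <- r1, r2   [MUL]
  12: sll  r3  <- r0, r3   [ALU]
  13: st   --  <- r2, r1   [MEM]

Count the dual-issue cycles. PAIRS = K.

PAIRS = 4

c0: i0/i1 xor sll  2-wide
c1: i2 sll  RAW r1
c2: i3/i4 sll blt  2-wide
c3: i5 st  no-port MEM/MEM
c4: i6 ld  no-port MEM/MEM
c5: i7/i8 st sub  2-wide
c6: i9 sll  RAW r3
c7: i10 beq  no-port BR/MUL
c8: i11 mul  RAW r0
c9: i12/i13 sll st  2-wide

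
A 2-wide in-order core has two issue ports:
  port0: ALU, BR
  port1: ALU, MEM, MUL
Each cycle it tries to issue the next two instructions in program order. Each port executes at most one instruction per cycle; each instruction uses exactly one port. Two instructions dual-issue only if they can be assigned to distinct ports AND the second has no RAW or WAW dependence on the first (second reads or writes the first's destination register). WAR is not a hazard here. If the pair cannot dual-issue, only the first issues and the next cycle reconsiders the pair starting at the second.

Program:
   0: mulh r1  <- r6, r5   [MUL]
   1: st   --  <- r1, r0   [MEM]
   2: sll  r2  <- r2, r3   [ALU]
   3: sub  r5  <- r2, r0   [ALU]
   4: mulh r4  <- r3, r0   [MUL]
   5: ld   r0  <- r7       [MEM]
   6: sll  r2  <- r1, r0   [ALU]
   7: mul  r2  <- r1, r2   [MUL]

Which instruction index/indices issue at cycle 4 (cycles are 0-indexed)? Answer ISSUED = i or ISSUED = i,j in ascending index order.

  cy0 -> i0 (mulh) no-port MUL/MEM
  cy1 -> i1,i2 (st+sll) pair
  cy2 -> i3,i4 (sub+mulh) pair
  cy3 -> i5 (ld) RAW r0
  cy4 -> i6 (sll) RAW+WAW r2
  cy5 -> i7 (mul) tail

ISSUED = 6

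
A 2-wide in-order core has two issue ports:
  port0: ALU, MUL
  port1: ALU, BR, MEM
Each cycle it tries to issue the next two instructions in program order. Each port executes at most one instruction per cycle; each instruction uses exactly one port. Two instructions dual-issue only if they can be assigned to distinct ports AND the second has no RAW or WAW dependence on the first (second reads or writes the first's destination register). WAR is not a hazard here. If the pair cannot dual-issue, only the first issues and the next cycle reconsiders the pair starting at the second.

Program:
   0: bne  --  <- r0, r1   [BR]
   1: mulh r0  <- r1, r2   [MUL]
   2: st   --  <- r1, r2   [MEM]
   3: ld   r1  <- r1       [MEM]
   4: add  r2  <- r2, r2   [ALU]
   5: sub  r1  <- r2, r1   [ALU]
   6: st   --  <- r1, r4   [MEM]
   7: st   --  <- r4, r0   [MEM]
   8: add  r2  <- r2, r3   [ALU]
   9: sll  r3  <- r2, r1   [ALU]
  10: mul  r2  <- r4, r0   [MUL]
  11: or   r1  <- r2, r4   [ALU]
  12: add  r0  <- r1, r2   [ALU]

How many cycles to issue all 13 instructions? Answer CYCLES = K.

  cy0 -> i0,i1 (bne.BR;mulh.MUL) pair
  cy1 -> i2 (st.MEM) no-port MEM/MEM
  cy2 -> i3,i4 (ld.MEM;add.ALU) pair
  cy3 -> i5 (sub.ALU) RAW r1
  cy4 -> i6 (st.MEM) no-port MEM/MEM
  cy5 -> i7,i8 (st.MEM;add.ALU) pair
  cy6 -> i9,i10 (sll.ALU;mul.MUL) pair
  cy7 -> i11 (or.ALU) RAW r1
  cy8 -> i12 (add.ALU) tail

CYCLES = 9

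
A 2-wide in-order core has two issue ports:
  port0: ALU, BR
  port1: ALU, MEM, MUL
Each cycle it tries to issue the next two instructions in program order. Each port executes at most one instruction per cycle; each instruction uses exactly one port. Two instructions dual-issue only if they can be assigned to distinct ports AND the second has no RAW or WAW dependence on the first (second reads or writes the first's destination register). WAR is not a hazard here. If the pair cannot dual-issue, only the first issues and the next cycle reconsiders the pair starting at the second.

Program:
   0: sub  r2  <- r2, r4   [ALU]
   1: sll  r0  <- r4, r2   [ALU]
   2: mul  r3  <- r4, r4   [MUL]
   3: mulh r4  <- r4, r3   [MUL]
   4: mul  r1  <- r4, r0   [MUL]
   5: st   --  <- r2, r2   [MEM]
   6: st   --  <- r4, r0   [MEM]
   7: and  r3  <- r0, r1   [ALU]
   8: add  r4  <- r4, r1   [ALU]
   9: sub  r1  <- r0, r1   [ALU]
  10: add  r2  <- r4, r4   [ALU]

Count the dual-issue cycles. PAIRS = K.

t=0 i0:sub ; RAW r2
t=1 i1+i2:sll;mul ; 2-wide
t=2 i3:mulh ; no-port MUL/MUL
t=3 i4:mul ; no-port MUL/MEM
t=4 i5:st ; no-port MEM/MEM
t=5 i6+i7:st;and ; 2-wide
t=6 i8+i9:add;sub ; 2-wide
t=7 i10:add ; tail

PAIRS = 3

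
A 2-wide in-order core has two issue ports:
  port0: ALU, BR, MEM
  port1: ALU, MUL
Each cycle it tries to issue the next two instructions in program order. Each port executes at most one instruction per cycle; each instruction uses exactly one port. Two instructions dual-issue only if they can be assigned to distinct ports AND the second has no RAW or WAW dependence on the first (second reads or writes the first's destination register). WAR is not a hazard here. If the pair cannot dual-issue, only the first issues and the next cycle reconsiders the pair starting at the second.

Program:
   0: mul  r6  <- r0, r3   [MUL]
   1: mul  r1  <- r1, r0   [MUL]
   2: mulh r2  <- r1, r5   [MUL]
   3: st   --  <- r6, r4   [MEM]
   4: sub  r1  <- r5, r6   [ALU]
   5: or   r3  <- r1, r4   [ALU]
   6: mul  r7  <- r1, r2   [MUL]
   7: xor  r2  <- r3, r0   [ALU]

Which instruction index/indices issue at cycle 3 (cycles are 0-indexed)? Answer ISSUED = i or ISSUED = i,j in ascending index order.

ISSUED = 4

0. mul @i0  | no-port MUL/MUL
1. mul @i1  | no-port MUL/MUL
2. mulh st @i2+i3  | pair
3. sub @i4  | RAW r1
4. or mul @i5+i6  | pair
5. xor @i7  | tail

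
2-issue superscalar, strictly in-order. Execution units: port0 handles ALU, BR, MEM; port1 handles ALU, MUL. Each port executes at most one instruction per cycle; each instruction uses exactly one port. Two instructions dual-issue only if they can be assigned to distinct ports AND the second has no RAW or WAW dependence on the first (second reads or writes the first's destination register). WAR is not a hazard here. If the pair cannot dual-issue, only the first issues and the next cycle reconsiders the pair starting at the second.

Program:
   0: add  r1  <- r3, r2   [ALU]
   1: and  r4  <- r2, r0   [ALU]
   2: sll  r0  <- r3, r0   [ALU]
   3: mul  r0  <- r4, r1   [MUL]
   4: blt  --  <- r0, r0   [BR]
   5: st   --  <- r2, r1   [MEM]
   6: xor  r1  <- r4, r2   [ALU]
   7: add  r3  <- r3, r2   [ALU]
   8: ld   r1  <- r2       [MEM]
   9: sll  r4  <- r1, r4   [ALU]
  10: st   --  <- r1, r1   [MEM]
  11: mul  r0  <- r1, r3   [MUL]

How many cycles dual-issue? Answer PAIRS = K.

  cy0 -> i0+i1 (add.ALU;and.ALU) pair
  cy1 -> i2 (sll.ALU) WAW r0
  cy2 -> i3 (mul.MUL) RAW r0
  cy3 -> i4 (blt.BR) no-port BR/MEM
  cy4 -> i5+i6 (st.MEM;xor.ALU) pair
  cy5 -> i7+i8 (add.ALU;ld.MEM) pair
  cy6 -> i9+i10 (sll.ALU;st.MEM) pair
  cy7 -> i11 (mul.MUL) tail

PAIRS = 4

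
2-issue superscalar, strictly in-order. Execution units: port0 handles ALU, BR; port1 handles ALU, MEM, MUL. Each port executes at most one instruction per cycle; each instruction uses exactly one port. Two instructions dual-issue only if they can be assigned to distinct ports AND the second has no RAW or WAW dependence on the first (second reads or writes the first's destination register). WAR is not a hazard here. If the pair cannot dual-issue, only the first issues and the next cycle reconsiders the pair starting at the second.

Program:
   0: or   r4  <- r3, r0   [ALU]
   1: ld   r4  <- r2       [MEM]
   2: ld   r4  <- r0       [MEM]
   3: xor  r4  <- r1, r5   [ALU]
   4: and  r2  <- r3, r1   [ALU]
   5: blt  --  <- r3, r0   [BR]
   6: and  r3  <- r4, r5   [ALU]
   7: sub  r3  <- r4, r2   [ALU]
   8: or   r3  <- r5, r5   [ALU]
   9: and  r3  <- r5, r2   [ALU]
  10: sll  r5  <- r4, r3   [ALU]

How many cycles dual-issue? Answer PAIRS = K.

PAIRS = 2

t=0 i0:or ; WAW r4
t=1 i1:ld ; no-port MEM/MEM
t=2 i2:ld ; WAW r4
t=3 i3,i4:xor;and ; dual
t=4 i5,i6:blt;and ; dual
t=5 i7:sub ; WAW r3
t=6 i8:or ; WAW r3
t=7 i9:and ; RAW r3
t=8 i10:sll ; tail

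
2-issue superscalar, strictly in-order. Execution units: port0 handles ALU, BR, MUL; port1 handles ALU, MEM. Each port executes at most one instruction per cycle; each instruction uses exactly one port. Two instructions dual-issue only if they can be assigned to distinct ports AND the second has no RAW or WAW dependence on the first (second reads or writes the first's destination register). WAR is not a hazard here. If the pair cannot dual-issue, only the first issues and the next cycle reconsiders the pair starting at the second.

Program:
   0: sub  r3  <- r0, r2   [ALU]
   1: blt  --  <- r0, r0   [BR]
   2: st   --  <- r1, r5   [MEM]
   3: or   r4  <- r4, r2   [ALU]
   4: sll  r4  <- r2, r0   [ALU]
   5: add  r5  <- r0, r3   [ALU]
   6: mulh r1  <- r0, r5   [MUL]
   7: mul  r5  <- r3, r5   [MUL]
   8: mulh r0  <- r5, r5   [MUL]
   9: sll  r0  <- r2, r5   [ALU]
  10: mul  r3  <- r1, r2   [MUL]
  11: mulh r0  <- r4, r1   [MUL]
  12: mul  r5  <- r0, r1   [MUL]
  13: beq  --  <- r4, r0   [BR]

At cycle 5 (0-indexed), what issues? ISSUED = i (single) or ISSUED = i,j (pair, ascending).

c0: i0,i1 sub.ALU;blt.BR  pair
c1: i2,i3 st.MEM;or.ALU  pair
c2: i4,i5 sll.ALU;add.ALU  pair
c3: i6 mulh.MUL  no-port MUL/MUL
c4: i7 mul.MUL  no-port MUL/MUL
c5: i8 mulh.MUL  WAW r0
c6: i9,i10 sll.ALU;mul.MUL  pair
c7: i11 mulh.MUL  no-port MUL/MUL
c8: i12 mul.MUL  no-port MUL/BR
c9: i13 beq.BR  tail

ISSUED = 8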